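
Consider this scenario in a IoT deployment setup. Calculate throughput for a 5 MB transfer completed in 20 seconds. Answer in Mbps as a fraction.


Given: file = 5 MB, time = 20 s
File in Mb = 5 * 8 = 40 Mb
Throughput = 40 / 20 Mbps
Throughput = 2 Mbps

2


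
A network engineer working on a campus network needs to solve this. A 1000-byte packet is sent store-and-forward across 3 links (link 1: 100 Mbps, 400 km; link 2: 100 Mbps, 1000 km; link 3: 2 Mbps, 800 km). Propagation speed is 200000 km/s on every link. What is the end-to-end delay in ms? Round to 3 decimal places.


Packet = 1000 bytes = 8000 bits. Store-and-forward: sum (t_trans + t_prop) per link.
Link 1: t_trans = 8000/(100*10^6) s = 0.0800 ms; t_prop = 400/200000 s = 2.0000 ms; subtotal = 2.0800 ms
Link 2: t_trans = 8000/(100*10^6) s = 0.0800 ms; t_prop = 1000/200000 s = 5.0000 ms; subtotal = 5.0800 ms
Link 3: t_trans = 8000/(2*10^6) s = 4.0000 ms; t_prop = 800/200000 s = 4.0000 ms; subtotal = 8.0000 ms
End-to-end = 2.0800 + 5.0800 + 8.0000 = 15.1600 ms -> 15.160 ms (3 dp)

15.160


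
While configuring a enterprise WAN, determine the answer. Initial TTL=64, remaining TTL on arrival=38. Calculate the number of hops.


Given: initial TTL = 64, received TTL = 38
Hops = initial TTL - received TTL
Hops = 64 - 38 = 26

26


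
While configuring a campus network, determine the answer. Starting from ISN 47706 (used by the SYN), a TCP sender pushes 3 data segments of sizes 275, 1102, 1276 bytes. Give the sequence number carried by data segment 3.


The SYN occupies sequence number ISN = 47706, so the first data byte is ISN + 1 = 47707.
SEQ of data segment i = (ISN + 1) + sum of payload sizes of segments 1..i-1.
Segment 1: SEQ = 47707, payload = 275 bytes
Segment 2: SEQ = 47982, payload = 1102 bytes
Segment 3: SEQ = 49084, payload = 1276 bytes
SEQ of segment 3 = 47707 + 275 + 1102 = 49084

49084


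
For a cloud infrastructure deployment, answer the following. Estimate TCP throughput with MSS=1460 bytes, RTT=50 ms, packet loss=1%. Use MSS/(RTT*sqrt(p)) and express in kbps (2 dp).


Given: MSS = 1460 bytes, RTT = 50 ms, loss = 1%
RTT in seconds = 50 / 1000 = 0.05
Loss rate = 1% = 0.01
sqrt(loss) = sqrt(0.01) = 0.1
Throughput (bytes/s) = 1460 / (0.05 * 0.1) = 292000.0000
Throughput (kbps) = 292000.0000 * 8 / 1000 = 2336.000000 -> 2336.00 kbps (2 dp)

2336.00


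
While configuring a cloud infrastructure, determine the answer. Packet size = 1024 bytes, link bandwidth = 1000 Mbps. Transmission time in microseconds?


Given: packet = 1024 bytes, bandwidth = 1000 Mbps
Packet in bits = 1024 * 8 = 8192 bits
Bandwidth = 1000 * 10^6 = 1000000000 bps
Time = 8192 / 1000000000 seconds
Time in us = 8192 * 10^6 / 1000000000 = 8.192

8.192


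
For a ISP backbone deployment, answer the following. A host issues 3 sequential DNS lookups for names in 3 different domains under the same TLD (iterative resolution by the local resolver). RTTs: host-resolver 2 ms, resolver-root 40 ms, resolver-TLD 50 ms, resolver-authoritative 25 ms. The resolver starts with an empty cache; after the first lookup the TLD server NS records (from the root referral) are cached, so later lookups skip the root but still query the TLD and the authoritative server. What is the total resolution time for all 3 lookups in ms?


Lookup 1 (cold cache): local + root + TLD + auth = 2 + 40 + 50 + 25 = 117 ms
Lookups 2..3 (TLD NS cached -> skip root; new domain -> still ask TLD and auth): local + TLD + auth = 2 + 50 + 25 = 77 ms each
Remaining 2 lookups: 2 * 77 = 154 ms
Total = 117 + 154 = 271 ms

271


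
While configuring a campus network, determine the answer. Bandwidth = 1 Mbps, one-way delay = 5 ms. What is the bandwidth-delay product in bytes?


Given: bandwidth = 1 Mbps, delay = 5 ms
BDP in bits = 1 * 10^6 * 5 / 1000
BDP in bits = 5000
BDP in bytes = 5000 / 8 = 625

625


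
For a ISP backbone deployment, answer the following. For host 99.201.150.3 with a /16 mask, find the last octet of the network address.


Given: IP = 99.201.150.3, prefix = /16
Subnet mask = 255.255.0.0
Last octet of IP: 3
Last octet of mask: 0
Network last octet = 3 AND 0 = 0

0


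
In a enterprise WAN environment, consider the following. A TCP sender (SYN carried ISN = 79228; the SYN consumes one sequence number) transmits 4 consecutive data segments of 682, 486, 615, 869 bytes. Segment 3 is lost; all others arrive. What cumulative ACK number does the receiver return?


SYN uses sequence number 79228; first data byte = ISN + 1 = 79229.
Segment 1: SEQ = 79229, len = 682 B, covers [79229, 79910]
Segment 2: SEQ = 79911, len = 486 B, covers [79911, 80396]
Segment 3: SEQ = 80397, len = 615 B, covers [80397, 81011] [LOST]
Segment 4: SEQ = 81012, len = 869 B, covers [81012, 81880]
In-order data received: bytes [79229, 80396] (segments 1..2).
Segment 3 missing -> gap begins at byte 80397; later segments buffered out of order.
Cumulative ACK = next expected in-order byte = 79229 + 682 + 486 = 80397

80397


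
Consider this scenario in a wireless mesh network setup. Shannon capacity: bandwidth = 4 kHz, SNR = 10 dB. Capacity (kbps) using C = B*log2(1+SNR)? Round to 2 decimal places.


Given: B = 4 kHz, SNR = 10 dB
SNR linear = 10^(10/10) = 10
1 + SNR = 11
log2(11) = 3.4594316186
C = 4 * 1000 * 3.4594316186 = 13837.7265 bps
C = 13.837726 kbps -> 13.84 kbps (2 dp)

13.84


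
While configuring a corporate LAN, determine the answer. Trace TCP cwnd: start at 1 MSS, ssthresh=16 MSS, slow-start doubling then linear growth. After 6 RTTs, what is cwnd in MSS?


RTT 0: cwnd = 1 MSS (initial)
RTT 1: cwnd = 2 MSS (slow start, doubled)
RTT 2: cwnd = 4 MSS (slow start, doubled)
RTT 3: cwnd = 8 MSS (slow start, doubled)
RTT 4: cwnd = 16 MSS (slow start, doubled)
RTT 5: cwnd = 17 MSS (congestion avoidance, +1)
RTT 6: cwnd = 18 MSS (congestion avoidance, +1)

18


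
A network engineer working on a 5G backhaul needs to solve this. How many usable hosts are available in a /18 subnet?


Given: subnet mask /18
Host bits = 32 - 18 = 14
Total addresses = 2^14 = 16384
Usable hosts = 16384 - 2 (network + broadcast) = 16382

16382


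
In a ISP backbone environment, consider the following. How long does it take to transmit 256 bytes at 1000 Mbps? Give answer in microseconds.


Given: packet = 256 bytes, bandwidth = 1000 Mbps
Packet in bits = 256 * 8 = 2048 bits
Bandwidth = 1000 * 10^6 = 1000000000 bps
Time = 2048 / 1000000000 seconds
Time in us = 2048 * 10^6 / 1000000000 = 2.048

2.048


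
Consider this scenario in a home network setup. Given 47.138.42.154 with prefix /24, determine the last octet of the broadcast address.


Given: IP = 47.138.42.154, prefix = /24
Host bits = 32 - 24 = 8
Network last octet = 154 AND mask = 0
Host part size = 2^8 - 1 = 255
Broadcast last octet = 0 OR 255 = 255

255


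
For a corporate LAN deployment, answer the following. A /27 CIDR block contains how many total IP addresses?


Given: CIDR prefix /27
Host bits = 32 - 27 = 5
Total addresses = 2^5 = 32

32


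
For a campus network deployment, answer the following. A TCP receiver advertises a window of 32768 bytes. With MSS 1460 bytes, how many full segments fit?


Given: RWND = 32768 bytes, MSS = 1460 bytes
Full segments = floor(RWND / MSS)
Full segments = floor(32768 / 1460)
Full segments = floor(22.4438) = 22

22


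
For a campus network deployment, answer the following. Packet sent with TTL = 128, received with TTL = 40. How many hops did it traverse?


Given: initial TTL = 128, received TTL = 40
Hops = initial TTL - received TTL
Hops = 128 - 40 = 88

88


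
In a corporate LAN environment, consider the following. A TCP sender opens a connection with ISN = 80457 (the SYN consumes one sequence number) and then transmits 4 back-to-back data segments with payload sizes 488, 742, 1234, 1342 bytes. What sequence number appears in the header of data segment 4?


The SYN occupies sequence number ISN = 80457, so the first data byte is ISN + 1 = 80458.
SEQ of data segment i = (ISN + 1) + sum of payload sizes of segments 1..i-1.
Segment 1: SEQ = 80458, payload = 488 bytes
Segment 2: SEQ = 80946, payload = 742 bytes
Segment 3: SEQ = 81688, payload = 1234 bytes
Segment 4: SEQ = 82922, payload = 1342 bytes
SEQ of segment 4 = 80458 + 488 + 742 + 1234 = 82922

82922


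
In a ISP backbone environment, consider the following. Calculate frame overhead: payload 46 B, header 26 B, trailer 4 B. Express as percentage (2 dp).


Given: payload = 46 B, header = 26 B, trailer = 4 B
Overhead bytes = header + trailer = 26 + 4 = 30
Total frame = payload + overhead = 46 + 30 = 76
Overhead % = 30 / 76 * 100 = 39.4737% -> 39.47% (2 dp)

39.47


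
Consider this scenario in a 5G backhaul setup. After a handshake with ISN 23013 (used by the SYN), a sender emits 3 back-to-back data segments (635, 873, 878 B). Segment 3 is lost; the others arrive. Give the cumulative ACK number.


SYN uses sequence number 23013; first data byte = ISN + 1 = 23014.
Segment 1: SEQ = 23014, len = 635 B, covers [23014, 23648]
Segment 2: SEQ = 23649, len = 873 B, covers [23649, 24521]
Segment 3: SEQ = 24522, len = 878 B, covers [24522, 25399] [LOST]
In-order data received: bytes [23014, 24521] (segments 1..2).
Segment 3 missing -> gap begins at byte 24522.
Cumulative ACK = next expected in-order byte = 23014 + 635 + 873 = 24522

24522


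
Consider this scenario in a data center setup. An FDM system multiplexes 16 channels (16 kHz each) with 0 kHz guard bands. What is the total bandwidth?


Given: 16 channels, 16 kHz each, guard = 0 kHz
Channel bandwidth = 16 * 16 = 256 kHz
Guard bands = 15 gaps * 0 kHz = 0 kHz
Total = 256 + 0 = 256 kHz

256


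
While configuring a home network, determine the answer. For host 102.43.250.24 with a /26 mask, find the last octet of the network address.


Given: IP = 102.43.250.24, prefix = /26
Subnet mask = 255.255.255.192
Last octet of IP: 24
Last octet of mask: 192
Network last octet = 24 AND 192 = 0

0


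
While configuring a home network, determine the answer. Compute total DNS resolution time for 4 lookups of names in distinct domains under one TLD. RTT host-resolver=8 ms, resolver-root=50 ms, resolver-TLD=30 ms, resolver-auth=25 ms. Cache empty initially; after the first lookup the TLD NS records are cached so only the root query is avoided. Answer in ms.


Lookup 1 (cold cache): local + root + TLD + auth = 8 + 50 + 30 + 25 = 113 ms
Lookups 2..4 (TLD NS cached -> skip root; new domain -> still ask TLD and auth): local + TLD + auth = 8 + 30 + 25 = 63 ms each
Remaining 3 lookups: 3 * 63 = 189 ms
Total = 113 + 189 = 302 ms

302


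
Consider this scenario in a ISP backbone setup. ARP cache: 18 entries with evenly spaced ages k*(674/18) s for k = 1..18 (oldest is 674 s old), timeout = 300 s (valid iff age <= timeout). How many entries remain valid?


Ages are k * 674/18 s for k = 1..18 (spacing = 37.4444 s).
Entry k is valid iff k * 674/18 <= 300 iff k <= 18 * 300 / 674 = 8.0119
n_valid = floor(8.0119) = 8
(n_stale = 18 - 8 = 10)

8


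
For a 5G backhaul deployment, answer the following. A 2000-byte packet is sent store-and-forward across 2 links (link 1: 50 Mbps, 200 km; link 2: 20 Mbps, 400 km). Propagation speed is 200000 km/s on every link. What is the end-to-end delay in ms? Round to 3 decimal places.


Packet = 2000 bytes = 16000 bits. Store-and-forward: sum (t_trans + t_prop) per link.
Link 1: t_trans = 16000/(50*10^6) s = 0.3200 ms; t_prop = 200/200000 s = 1.0000 ms; subtotal = 1.3200 ms
Link 2: t_trans = 16000/(20*10^6) s = 0.8000 ms; t_prop = 400/200000 s = 2.0000 ms; subtotal = 2.8000 ms
End-to-end = 1.3200 + 2.8000 = 4.1200 ms -> 4.120 ms (3 dp)

4.120


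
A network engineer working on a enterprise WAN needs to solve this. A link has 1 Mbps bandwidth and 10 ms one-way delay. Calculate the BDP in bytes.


Given: bandwidth = 1 Mbps, delay = 10 ms
BDP in bits = 1 * 10^6 * 10 / 1000
BDP in bits = 10000
BDP in bytes = 10000 / 8 = 1250

1250


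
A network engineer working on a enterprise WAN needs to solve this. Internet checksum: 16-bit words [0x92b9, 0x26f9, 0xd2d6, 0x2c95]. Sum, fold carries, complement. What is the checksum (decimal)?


Given words: [0x92b9, 0x26f9, 0xd2d6, 0x2c95]
Step 1: Sum all words
Raw sum = 37561 + 9977 + 53974 + 11413 = 112925
Step 2: Fold carry: (47389 + 1) = 47390
One's complement = ~47390 & 0xFFFF = 18145

18145


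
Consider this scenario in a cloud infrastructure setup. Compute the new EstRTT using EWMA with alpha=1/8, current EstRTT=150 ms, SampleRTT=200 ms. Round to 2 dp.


Given: EstRTT = 150 ms, SampleRTT = 200 ms, alpha = 1/8
New EstRTT = (1 - alpha) * EstRTT + alpha * SampleRTT
(7/8) * 150 = 131.25
(1/8) * 200 = 25
New EstRTT = 131.25 + 25 = 156.25 ms -> 156.25 ms (2 dp)

156.25


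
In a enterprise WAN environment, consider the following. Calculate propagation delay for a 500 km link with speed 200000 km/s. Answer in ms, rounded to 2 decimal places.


Given: distance = 500 km, speed = 200000 km/s
Delay = distance / speed = 500 / 200000 seconds
Delay in ms = 500 * 1000 / 200000
Delay = 2.5000 ms
Rounded to 2 dp = 2.50 ms

2.50


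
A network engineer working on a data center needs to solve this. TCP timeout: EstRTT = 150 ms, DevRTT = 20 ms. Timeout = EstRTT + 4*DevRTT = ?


Given: EstRTT = 150 ms, DevRTT = 20 ms
Timeout = EstRTT + 4 * DevRTT
4 * DevRTT = 4 * 20 = 80
Timeout = 150 + 80 = 230 ms

230


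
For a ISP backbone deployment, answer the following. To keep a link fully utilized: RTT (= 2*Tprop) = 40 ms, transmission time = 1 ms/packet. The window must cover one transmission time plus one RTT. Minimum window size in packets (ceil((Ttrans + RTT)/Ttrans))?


Given: Ttrans = 1 ms, RTT = 40 ms (= 2 * Tprop, Tprop = 20 ms)
Time until first ACK returns = Ttrans + RTT = 1 + 40 = 41 ms
Need W * Ttrans >= Ttrans + RTT  ->  W >= (Ttrans + RTT) / Ttrans
(Ttrans + RTT) / Ttrans = 41 / 1 = 41
W_min = ceil(41) = 41

41


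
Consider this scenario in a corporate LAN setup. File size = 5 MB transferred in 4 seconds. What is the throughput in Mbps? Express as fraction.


Given: file = 5 MB, time = 4 s
File in Mb = 5 * 8 = 40 Mb
Throughput = 40 / 4 Mbps
Throughput = 10 Mbps

10


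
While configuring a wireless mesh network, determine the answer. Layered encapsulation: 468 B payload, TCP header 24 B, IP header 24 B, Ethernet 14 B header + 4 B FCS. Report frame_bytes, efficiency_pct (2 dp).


TCP segment = 468 + 24 = 492 B
IP packet = 492 + 24 = 516 B
Ethernet frame = 516 + 14 + 4 = 534 B
Efficiency = app / frame = 468 / 534 = 0.876404 = 87.6404% -> 87.64% (2 dp)

534, 87.64


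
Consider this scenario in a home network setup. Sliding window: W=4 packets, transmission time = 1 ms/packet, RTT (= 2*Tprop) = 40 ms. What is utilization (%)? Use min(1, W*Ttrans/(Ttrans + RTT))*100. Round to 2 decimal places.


Given: W = 4, Ttrans = 1 ms, RTT = 40 ms (= 2 * Tprop, Tprop = 20 ms)
Cycle time = Ttrans + RTT = 1 + 40 = 41 ms (first packet sent until its ACK returns)
W * Ttrans = 4 * 1 = 4 ms of sending per cycle
W * Ttrans / (Ttrans + RTT) = 4 / 41 = 0.097561
U = min(1, 0.097561) = 0.097561
U% = 9.76%

9.76


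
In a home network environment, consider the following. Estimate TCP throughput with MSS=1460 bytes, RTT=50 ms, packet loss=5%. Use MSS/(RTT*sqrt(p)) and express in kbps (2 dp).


Given: MSS = 1460 bytes, RTT = 50 ms, loss = 5%
RTT in seconds = 50 / 1000 = 0.05
Loss rate = 5% = 0.05
sqrt(loss) = sqrt(0.05) = 0.223606797750
Throughput (bytes/s) = 1460 / (0.05 * 0.223606797750) = 130586.3699
Throughput (kbps) = 130586.3699 * 8 / 1000 = 1044.690959 -> 1044.69 kbps (2 dp)

1044.69


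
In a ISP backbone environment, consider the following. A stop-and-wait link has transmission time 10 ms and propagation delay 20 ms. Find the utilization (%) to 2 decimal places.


Given: Ttrans = 10 ms, Tprop = 20 ms
RTT = 2 * Tprop = 2 * 20 = 40 ms
U = Ttrans / (Ttrans + RTT)
U = 10 / (10 + 40)
U = 10 / 50 = 0.2
U% = 20.00%

20.00


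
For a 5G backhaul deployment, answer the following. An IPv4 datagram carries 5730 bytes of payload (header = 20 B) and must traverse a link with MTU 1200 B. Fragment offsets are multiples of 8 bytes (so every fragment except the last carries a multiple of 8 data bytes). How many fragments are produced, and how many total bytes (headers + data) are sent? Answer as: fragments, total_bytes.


Max data per non-final fragment = floor((MTU - header)/8)*8 = floor((1200 - 20)/8)*8 = floor(1180/8)*8 = 1176 B
Final fragment needs no 8-byte alignment: it can carry up to MTU - header = 1180 B
Non-final fragments needed = ceil((payload - 1180) / 1176) = ceil(4550/1176) = ceil(3.8690) = 4
Number of fragments = 4 + 1 = 5
Fragment sizes (data): 4 * 1176 B + 1026 B (last, 1026 <= 1180 OK)
Total bytes sent = payload + n_frags * header = 5730 + 5*20 = 5730 + 100 = 5830 B

5, 5830


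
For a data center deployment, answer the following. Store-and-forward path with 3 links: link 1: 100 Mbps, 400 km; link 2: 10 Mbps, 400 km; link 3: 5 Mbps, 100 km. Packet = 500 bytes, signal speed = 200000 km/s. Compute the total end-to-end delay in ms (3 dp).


Packet = 500 bytes = 4000 bits. Store-and-forward: sum (t_trans + t_prop) per link.
Link 1: t_trans = 4000/(100*10^6) s = 0.0400 ms; t_prop = 400/200000 s = 2.0000 ms; subtotal = 2.0400 ms
Link 2: t_trans = 4000/(10*10^6) s = 0.4000 ms; t_prop = 400/200000 s = 2.0000 ms; subtotal = 2.4000 ms
Link 3: t_trans = 4000/(5*10^6) s = 0.8000 ms; t_prop = 100/200000 s = 0.5000 ms; subtotal = 1.3000 ms
End-to-end = 2.0400 + 2.4000 + 1.3000 = 5.7400 ms -> 5.740 ms (3 dp)

5.740


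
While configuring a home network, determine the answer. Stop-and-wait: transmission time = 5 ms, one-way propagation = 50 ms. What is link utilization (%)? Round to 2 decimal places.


Given: Ttrans = 5 ms, Tprop = 50 ms
RTT = 2 * Tprop = 2 * 50 = 100 ms
U = Ttrans / (Ttrans + RTT)
U = 5 / (5 + 100)
U = 5 / 105 = 0.047619
U% = 4.76%

4.76


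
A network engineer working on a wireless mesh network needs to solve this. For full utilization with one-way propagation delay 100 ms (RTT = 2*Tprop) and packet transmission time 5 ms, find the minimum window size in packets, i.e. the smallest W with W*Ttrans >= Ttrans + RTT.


Given: Ttrans = 5 ms, RTT = 200 ms (= 2 * Tprop, Tprop = 100 ms)
Time until first ACK returns = Ttrans + RTT = 5 + 200 = 205 ms
Need W * Ttrans >= Ttrans + RTT  ->  W >= (Ttrans + RTT) / Ttrans
(Ttrans + RTT) / Ttrans = 205 / 5 = 41
W_min = ceil(41) = 41

41


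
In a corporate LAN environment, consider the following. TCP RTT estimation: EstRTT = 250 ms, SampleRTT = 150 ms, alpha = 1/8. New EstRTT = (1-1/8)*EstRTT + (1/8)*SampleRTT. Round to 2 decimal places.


Given: EstRTT = 250 ms, SampleRTT = 150 ms, alpha = 1/8
New EstRTT = (1 - alpha) * EstRTT + alpha * SampleRTT
(7/8) * 250 = 218.75
(1/8) * 150 = 18.75
New EstRTT = 218.75 + 18.75 = 237.5 ms -> 237.50 ms (2 dp)

237.50


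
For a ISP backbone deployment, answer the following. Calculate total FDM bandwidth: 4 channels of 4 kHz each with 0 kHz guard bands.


Given: 4 channels, 4 kHz each, guard = 0 kHz
Channel bandwidth = 4 * 4 = 16 kHz
Guard bands = 3 gaps * 0 kHz = 0 kHz
Total = 16 + 0 = 16 kHz

16


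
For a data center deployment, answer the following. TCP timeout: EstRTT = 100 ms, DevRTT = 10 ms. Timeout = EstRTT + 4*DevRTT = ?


Given: EstRTT = 100 ms, DevRTT = 10 ms
Timeout = EstRTT + 4 * DevRTT
4 * DevRTT = 4 * 10 = 40
Timeout = 100 + 40 = 140 ms

140


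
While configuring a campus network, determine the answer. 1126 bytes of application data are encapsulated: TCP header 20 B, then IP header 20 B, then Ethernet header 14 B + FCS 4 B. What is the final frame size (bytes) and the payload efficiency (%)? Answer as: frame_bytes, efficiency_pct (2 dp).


TCP segment = 1126 + 20 = 1146 B
IP packet = 1146 + 20 = 1166 B
Ethernet frame = 1166 + 14 + 4 = 1184 B
Efficiency = app / frame = 1126 / 1184 = 0.951014 = 95.1014% -> 95.10% (2 dp)

1184, 95.10


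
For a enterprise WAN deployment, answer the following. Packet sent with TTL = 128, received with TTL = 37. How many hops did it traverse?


Given: initial TTL = 128, received TTL = 37
Hops = initial TTL - received TTL
Hops = 128 - 37 = 91

91


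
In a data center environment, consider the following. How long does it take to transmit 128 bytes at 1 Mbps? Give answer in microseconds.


Given: packet = 128 bytes, bandwidth = 1 Mbps
Packet in bits = 128 * 8 = 1024 bits
Bandwidth = 1 * 10^6 = 1000000 bps
Time = 1024 / 1000000 seconds
Time in us = 1024 * 10^6 / 1000000 = 1024

1024


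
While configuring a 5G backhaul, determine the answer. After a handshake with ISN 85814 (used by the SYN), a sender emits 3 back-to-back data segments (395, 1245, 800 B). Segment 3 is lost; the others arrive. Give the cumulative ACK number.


SYN uses sequence number 85814; first data byte = ISN + 1 = 85815.
Segment 1: SEQ = 85815, len = 395 B, covers [85815, 86209]
Segment 2: SEQ = 86210, len = 1245 B, covers [86210, 87454]
Segment 3: SEQ = 87455, len = 800 B, covers [87455, 88254] [LOST]
In-order data received: bytes [85815, 87454] (segments 1..2).
Segment 3 missing -> gap begins at byte 87455.
Cumulative ACK = next expected in-order byte = 85815 + 395 + 1245 = 87455

87455


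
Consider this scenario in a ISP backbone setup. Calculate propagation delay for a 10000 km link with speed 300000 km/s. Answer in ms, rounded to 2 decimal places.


Given: distance = 10000 km, speed = 300000 km/s
Delay = distance / speed = 10000 / 300000 seconds
Delay in ms = 10000 * 1000 / 300000
Delay = 33.3333 ms
Rounded to 2 dp = 33.33 ms

33.33


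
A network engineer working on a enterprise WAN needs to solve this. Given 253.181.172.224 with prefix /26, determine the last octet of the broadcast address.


Given: IP = 253.181.172.224, prefix = /26
Host bits = 32 - 26 = 6
Network last octet = 224 AND mask = 192
Host part size = 2^6 - 1 = 63
Broadcast last octet = 192 OR 63 = 255

255


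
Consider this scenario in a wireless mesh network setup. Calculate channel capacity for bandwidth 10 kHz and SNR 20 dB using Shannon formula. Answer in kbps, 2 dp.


Given: B = 10 kHz, SNR = 20 dB
SNR linear = 10^(20/10) = 100
1 + SNR = 101
log2(101) = 6.6582114828
C = 10 * 1000 * 6.6582114828 = 66582.1148 bps
C = 66.582115 kbps -> 66.58 kbps (2 dp)

66.58


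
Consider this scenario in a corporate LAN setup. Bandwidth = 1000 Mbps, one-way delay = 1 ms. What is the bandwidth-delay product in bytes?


Given: bandwidth = 1000 Mbps, delay = 1 ms
BDP in bits = 1000 * 10^6 * 1 / 1000
BDP in bits = 1000000
BDP in bytes = 1000000 / 8 = 125000

125000


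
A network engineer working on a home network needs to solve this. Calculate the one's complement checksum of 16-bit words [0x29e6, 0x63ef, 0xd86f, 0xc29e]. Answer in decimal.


Given words: [0x29e6, 0x63ef, 0xd86f, 0xc29e]
Step 1: Sum all words
Raw sum = 10726 + 25583 + 55407 + 49822 = 141538
Step 2: Fold carry: (10466 + 2) = 10468
One's complement = ~10468 & 0xFFFF = 55067

55067


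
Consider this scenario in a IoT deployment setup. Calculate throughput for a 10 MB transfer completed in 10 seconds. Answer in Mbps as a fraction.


Given: file = 10 MB, time = 10 s
File in Mb = 10 * 8 = 80 Mb
Throughput = 80 / 10 Mbps
Throughput = 8 Mbps

8


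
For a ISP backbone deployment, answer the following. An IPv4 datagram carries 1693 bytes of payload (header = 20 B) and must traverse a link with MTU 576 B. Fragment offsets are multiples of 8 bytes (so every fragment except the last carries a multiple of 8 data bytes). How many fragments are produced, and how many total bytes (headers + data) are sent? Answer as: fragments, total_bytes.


Max data per non-final fragment = floor((MTU - header)/8)*8 = floor((576 - 20)/8)*8 = floor(556/8)*8 = 552 B
Final fragment needs no 8-byte alignment: it can carry up to MTU - header = 556 B
Non-final fragments needed = ceil((payload - 556) / 552) = ceil(1137/552) = ceil(2.0598) = 3
Number of fragments = 3 + 1 = 4
Fragment sizes (data): 3 * 552 B + 37 B (last, 37 <= 556 OK)
Total bytes sent = payload + n_frags * header = 1693 + 4*20 = 1693 + 80 = 1773 B

4, 1773


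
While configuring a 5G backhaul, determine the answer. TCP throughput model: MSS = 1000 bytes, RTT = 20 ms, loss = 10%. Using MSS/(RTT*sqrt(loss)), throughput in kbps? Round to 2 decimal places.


Given: MSS = 1000 bytes, RTT = 20 ms, loss = 10%
RTT in seconds = 20 / 1000 = 0.02
Loss rate = 10% = 0.1
sqrt(loss) = sqrt(0.1) = 0.316227766017
Throughput (bytes/s) = 1000 / (0.02 * 0.316227766017) = 158113.8830
Throughput (kbps) = 158113.8830 * 8 / 1000 = 1264.911064 -> 1264.91 kbps (2 dp)

1264.91


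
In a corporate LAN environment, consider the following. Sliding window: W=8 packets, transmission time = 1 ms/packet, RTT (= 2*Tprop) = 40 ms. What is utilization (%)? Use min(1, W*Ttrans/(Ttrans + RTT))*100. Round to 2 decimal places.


Given: W = 8, Ttrans = 1 ms, RTT = 40 ms (= 2 * Tprop, Tprop = 20 ms)
Cycle time = Ttrans + RTT = 1 + 40 = 41 ms (first packet sent until its ACK returns)
W * Ttrans = 8 * 1 = 8 ms of sending per cycle
W * Ttrans / (Ttrans + RTT) = 8 / 41 = 0.195122
U = min(1, 0.195122) = 0.195122
U% = 19.51%

19.51


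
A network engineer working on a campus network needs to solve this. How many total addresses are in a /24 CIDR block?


Given: CIDR prefix /24
Host bits = 32 - 24 = 8
Total addresses = 2^8 = 256

256


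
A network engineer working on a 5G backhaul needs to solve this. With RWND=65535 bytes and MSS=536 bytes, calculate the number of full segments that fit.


Given: RWND = 65535 bytes, MSS = 536 bytes
Full segments = floor(RWND / MSS)
Full segments = floor(65535 / 536)
Full segments = floor(122.2668) = 122

122


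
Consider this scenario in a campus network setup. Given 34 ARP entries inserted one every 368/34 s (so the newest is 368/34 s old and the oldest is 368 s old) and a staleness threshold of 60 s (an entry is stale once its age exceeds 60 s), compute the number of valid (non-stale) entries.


Ages are k * 368/34 s for k = 1..34 (spacing = 10.8235 s).
Entry k is valid iff k * 368/34 <= 60 iff k <= 34 * 60 / 368 = 5.5435
n_valid = floor(5.5435) = 5
(n_stale = 34 - 5 = 29)

5


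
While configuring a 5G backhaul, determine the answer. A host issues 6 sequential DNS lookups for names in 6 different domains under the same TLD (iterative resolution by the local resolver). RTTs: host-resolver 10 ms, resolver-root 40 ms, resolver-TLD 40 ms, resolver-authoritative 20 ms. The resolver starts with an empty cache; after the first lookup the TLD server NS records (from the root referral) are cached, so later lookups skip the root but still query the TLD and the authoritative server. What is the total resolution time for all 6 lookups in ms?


Lookup 1 (cold cache): local + root + TLD + auth = 10 + 40 + 40 + 20 = 110 ms
Lookups 2..6 (TLD NS cached -> skip root; new domain -> still ask TLD and auth): local + TLD + auth = 10 + 40 + 20 = 70 ms each
Remaining 5 lookups: 5 * 70 = 350 ms
Total = 110 + 350 = 460 ms

460


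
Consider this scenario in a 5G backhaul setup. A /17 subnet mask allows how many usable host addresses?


Given: subnet mask /17
Host bits = 32 - 17 = 15
Total addresses = 2^15 = 32768
Usable hosts = 32768 - 2 (network + broadcast) = 32766

32766


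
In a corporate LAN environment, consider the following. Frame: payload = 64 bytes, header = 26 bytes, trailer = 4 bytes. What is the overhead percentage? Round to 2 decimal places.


Given: payload = 64 B, header = 26 B, trailer = 4 B
Overhead bytes = header + trailer = 26 + 4 = 30
Total frame = payload + overhead = 64 + 30 = 94
Overhead % = 30 / 94 * 100 = 31.9149% -> 31.91% (2 dp)

31.91


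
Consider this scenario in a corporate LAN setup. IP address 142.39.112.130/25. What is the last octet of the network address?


Given: IP = 142.39.112.130, prefix = /25
Subnet mask = 255.255.255.128
Last octet of IP: 130
Last octet of mask: 128
Network last octet = 130 AND 128 = 128

128


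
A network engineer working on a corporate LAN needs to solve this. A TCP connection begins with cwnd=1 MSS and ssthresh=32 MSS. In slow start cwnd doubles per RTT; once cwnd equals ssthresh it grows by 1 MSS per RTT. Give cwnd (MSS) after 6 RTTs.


RTT 0: cwnd = 1 MSS (initial)
RTT 1: cwnd = 2 MSS (slow start, doubled)
RTT 2: cwnd = 4 MSS (slow start, doubled)
RTT 3: cwnd = 8 MSS (slow start, doubled)
RTT 4: cwnd = 16 MSS (slow start, doubled)
RTT 5: cwnd = 32 MSS (slow start, doubled)
RTT 6: cwnd = 33 MSS (congestion avoidance, +1)

33


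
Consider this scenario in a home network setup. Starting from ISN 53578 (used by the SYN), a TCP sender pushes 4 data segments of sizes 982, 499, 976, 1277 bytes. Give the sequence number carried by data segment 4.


The SYN occupies sequence number ISN = 53578, so the first data byte is ISN + 1 = 53579.
SEQ of data segment i = (ISN + 1) + sum of payload sizes of segments 1..i-1.
Segment 1: SEQ = 53579, payload = 982 bytes
Segment 2: SEQ = 54561, payload = 499 bytes
Segment 3: SEQ = 55060, payload = 976 bytes
Segment 4: SEQ = 56036, payload = 1277 bytes
SEQ of segment 4 = 53579 + 982 + 499 + 976 = 56036

56036


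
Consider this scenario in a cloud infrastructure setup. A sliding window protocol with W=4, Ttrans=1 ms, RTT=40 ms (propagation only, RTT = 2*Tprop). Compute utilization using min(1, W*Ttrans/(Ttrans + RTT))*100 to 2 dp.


Given: W = 4, Ttrans = 1 ms, RTT = 40 ms (= 2 * Tprop, Tprop = 20 ms)
Cycle time = Ttrans + RTT = 1 + 40 = 41 ms (first packet sent until its ACK returns)
W * Ttrans = 4 * 1 = 4 ms of sending per cycle
W * Ttrans / (Ttrans + RTT) = 4 / 41 = 0.097561
U = min(1, 0.097561) = 0.097561
U% = 9.76%

9.76


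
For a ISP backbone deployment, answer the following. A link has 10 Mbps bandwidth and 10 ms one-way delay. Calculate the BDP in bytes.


Given: bandwidth = 10 Mbps, delay = 10 ms
BDP in bits = 10 * 10^6 * 10 / 1000
BDP in bits = 100000
BDP in bytes = 100000 / 8 = 12500

12500


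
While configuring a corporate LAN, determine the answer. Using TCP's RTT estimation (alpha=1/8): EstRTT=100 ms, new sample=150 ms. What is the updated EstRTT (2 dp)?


Given: EstRTT = 100 ms, SampleRTT = 150 ms, alpha = 1/8
New EstRTT = (1 - alpha) * EstRTT + alpha * SampleRTT
(7/8) * 100 = 87.5
(1/8) * 150 = 18.75
New EstRTT = 87.5 + 18.75 = 106.25 ms -> 106.25 ms (2 dp)

106.25


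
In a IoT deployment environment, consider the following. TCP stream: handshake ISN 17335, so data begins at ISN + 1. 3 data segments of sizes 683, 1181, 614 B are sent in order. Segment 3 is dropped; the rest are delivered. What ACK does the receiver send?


SYN uses sequence number 17335; first data byte = ISN + 1 = 17336.
Segment 1: SEQ = 17336, len = 683 B, covers [17336, 18018]
Segment 2: SEQ = 18019, len = 1181 B, covers [18019, 19199]
Segment 3: SEQ = 19200, len = 614 B, covers [19200, 19813] [LOST]
In-order data received: bytes [17336, 19199] (segments 1..2).
Segment 3 missing -> gap begins at byte 19200.
Cumulative ACK = next expected in-order byte = 17336 + 683 + 1181 = 19200

19200


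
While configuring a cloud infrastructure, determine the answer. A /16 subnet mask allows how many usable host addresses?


Given: subnet mask /16
Host bits = 32 - 16 = 16
Total addresses = 2^16 = 65536
Usable hosts = 65536 - 2 (network + broadcast) = 65534

65534


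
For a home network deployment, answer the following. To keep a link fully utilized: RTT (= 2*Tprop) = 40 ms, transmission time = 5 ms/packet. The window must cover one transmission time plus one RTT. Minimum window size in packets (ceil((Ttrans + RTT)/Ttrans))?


Given: Ttrans = 5 ms, RTT = 40 ms (= 2 * Tprop, Tprop = 20 ms)
Time until first ACK returns = Ttrans + RTT = 5 + 40 = 45 ms
Need W * Ttrans >= Ttrans + RTT  ->  W >= (Ttrans + RTT) / Ttrans
(Ttrans + RTT) / Ttrans = 45 / 5 = 9
W_min = ceil(9) = 9

9


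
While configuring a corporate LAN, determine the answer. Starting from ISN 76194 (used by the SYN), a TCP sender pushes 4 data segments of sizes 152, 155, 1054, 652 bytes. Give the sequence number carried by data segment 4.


The SYN occupies sequence number ISN = 76194, so the first data byte is ISN + 1 = 76195.
SEQ of data segment i = (ISN + 1) + sum of payload sizes of segments 1..i-1.
Segment 1: SEQ = 76195, payload = 152 bytes
Segment 2: SEQ = 76347, payload = 155 bytes
Segment 3: SEQ = 76502, payload = 1054 bytes
Segment 4: SEQ = 77556, payload = 652 bytes
SEQ of segment 4 = 76195 + 152 + 155 + 1054 = 77556

77556


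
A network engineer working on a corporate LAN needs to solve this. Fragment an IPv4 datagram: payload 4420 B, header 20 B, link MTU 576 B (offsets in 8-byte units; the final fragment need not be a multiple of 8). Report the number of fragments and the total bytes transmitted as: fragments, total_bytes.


Max data per non-final fragment = floor((MTU - header)/8)*8 = floor((576 - 20)/8)*8 = floor(556/8)*8 = 552 B
Final fragment needs no 8-byte alignment: it can carry up to MTU - header = 556 B
Non-final fragments needed = ceil((payload - 556) / 552) = ceil(3864/552) = ceil(7.0000) = 7
Number of fragments = 7 + 1 = 8
Fragment sizes (data): 7 * 552 B + 556 B (last, 556 <= 556 OK)
Total bytes sent = payload + n_frags * header = 4420 + 8*20 = 4420 + 160 = 4580 B

8, 4580


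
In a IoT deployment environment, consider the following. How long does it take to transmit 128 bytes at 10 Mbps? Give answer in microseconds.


Given: packet = 128 bytes, bandwidth = 10 Mbps
Packet in bits = 128 * 8 = 1024 bits
Bandwidth = 10 * 10^6 = 10000000 bps
Time = 1024 / 10000000 seconds
Time in us = 1024 * 10^6 / 10000000 = 102.4

102.4


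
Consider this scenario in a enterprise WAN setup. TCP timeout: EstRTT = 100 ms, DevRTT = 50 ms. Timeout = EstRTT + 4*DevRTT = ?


Given: EstRTT = 100 ms, DevRTT = 50 ms
Timeout = EstRTT + 4 * DevRTT
4 * DevRTT = 4 * 50 = 200
Timeout = 100 + 200 = 300 ms

300


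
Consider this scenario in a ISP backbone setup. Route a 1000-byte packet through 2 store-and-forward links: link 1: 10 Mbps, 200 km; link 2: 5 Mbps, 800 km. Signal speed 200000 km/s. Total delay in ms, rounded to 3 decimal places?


Packet = 1000 bytes = 8000 bits. Store-and-forward: sum (t_trans + t_prop) per link.
Link 1: t_trans = 8000/(10*10^6) s = 0.8000 ms; t_prop = 200/200000 s = 1.0000 ms; subtotal = 1.8000 ms
Link 2: t_trans = 8000/(5*10^6) s = 1.6000 ms; t_prop = 800/200000 s = 4.0000 ms; subtotal = 5.6000 ms
End-to-end = 1.8000 + 5.6000 = 7.4000 ms -> 7.400 ms (3 dp)

7.400


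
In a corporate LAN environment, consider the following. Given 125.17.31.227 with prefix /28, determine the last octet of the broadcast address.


Given: IP = 125.17.31.227, prefix = /28
Host bits = 32 - 28 = 4
Network last octet = 227 AND mask = 224
Host part size = 2^4 - 1 = 15
Broadcast last octet = 224 OR 15 = 239

239


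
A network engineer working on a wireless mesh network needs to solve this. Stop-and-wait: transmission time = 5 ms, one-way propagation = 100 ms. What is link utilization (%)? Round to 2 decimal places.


Given: Ttrans = 5 ms, Tprop = 100 ms
RTT = 2 * Tprop = 2 * 100 = 200 ms
U = Ttrans / (Ttrans + RTT)
U = 5 / (5 + 200)
U = 5 / 205 = 0.02439
U% = 2.44%

2.44


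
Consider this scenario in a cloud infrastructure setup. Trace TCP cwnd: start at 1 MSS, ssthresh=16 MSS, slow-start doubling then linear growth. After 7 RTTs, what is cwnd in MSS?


RTT 0: cwnd = 1 MSS (initial)
RTT 1: cwnd = 2 MSS (slow start, doubled)
RTT 2: cwnd = 4 MSS (slow start, doubled)
RTT 3: cwnd = 8 MSS (slow start, doubled)
RTT 4: cwnd = 16 MSS (slow start, doubled)
RTT 5: cwnd = 17 MSS (congestion avoidance, +1)
RTT 6: cwnd = 18 MSS (congestion avoidance, +1)
RTT 7: cwnd = 19 MSS (congestion avoidance, +1)

19


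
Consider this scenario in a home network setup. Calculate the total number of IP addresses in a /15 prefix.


Given: CIDR prefix /15
Host bits = 32 - 15 = 17
Total addresses = 2^17 = 131072

131072


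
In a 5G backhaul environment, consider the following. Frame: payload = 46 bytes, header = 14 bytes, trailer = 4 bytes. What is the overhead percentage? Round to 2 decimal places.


Given: payload = 46 B, header = 14 B, trailer = 4 B
Overhead bytes = header + trailer = 14 + 4 = 18
Total frame = payload + overhead = 46 + 18 = 64
Overhead % = 18 / 64 * 100 = 28.1250% -> 28.13% (2 dp)

28.13


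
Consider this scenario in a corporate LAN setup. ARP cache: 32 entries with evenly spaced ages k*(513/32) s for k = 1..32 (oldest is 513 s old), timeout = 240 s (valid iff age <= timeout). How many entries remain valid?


Ages are k * 513/32 s for k = 1..32 (spacing = 16.0312 s).
Entry k is valid iff k * 513/32 <= 240 iff k <= 32 * 240 / 513 = 14.9708
n_valid = floor(14.9708) = 14
(n_stale = 32 - 14 = 18)

14


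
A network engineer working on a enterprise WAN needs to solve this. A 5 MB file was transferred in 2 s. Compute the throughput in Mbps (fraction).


Given: file = 5 MB, time = 2 s
File in Mb = 5 * 8 = 40 Mb
Throughput = 40 / 2 Mbps
Throughput = 20 Mbps

20


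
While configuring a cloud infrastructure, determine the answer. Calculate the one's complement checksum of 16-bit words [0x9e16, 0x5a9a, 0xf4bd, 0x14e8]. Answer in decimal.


Given words: [0x9e16, 0x5a9a, 0xf4bd, 0x14e8]
Step 1: Sum all words
Raw sum = 40470 + 23194 + 62653 + 5352 = 131669
Step 2: Fold carry: (597 + 2) = 599
One's complement = ~599 & 0xFFFF = 64936

64936


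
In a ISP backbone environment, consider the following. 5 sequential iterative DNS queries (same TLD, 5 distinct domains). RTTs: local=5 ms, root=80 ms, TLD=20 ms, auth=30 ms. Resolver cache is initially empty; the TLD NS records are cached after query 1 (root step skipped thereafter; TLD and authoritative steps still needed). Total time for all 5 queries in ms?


Lookup 1 (cold cache): local + root + TLD + auth = 5 + 80 + 20 + 30 = 135 ms
Lookups 2..5 (TLD NS cached -> skip root; new domain -> still ask TLD and auth): local + TLD + auth = 5 + 20 + 30 = 55 ms each
Remaining 4 lookups: 4 * 55 = 220 ms
Total = 135 + 220 = 355 ms

355


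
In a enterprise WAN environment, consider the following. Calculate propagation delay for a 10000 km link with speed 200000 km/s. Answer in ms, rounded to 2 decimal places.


Given: distance = 10000 km, speed = 200000 km/s
Delay = distance / speed = 10000 / 200000 seconds
Delay in ms = 10000 * 1000 / 200000
Delay = 50.0000 ms
Rounded to 2 dp = 50.00 ms

50.00


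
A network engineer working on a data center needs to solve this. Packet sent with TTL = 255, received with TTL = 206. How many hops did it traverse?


Given: initial TTL = 255, received TTL = 206
Hops = initial TTL - received TTL
Hops = 255 - 206 = 49

49


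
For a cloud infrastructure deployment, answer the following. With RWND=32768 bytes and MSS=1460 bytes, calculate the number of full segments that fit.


Given: RWND = 32768 bytes, MSS = 1460 bytes
Full segments = floor(RWND / MSS)
Full segments = floor(32768 / 1460)
Full segments = floor(22.4438) = 22

22


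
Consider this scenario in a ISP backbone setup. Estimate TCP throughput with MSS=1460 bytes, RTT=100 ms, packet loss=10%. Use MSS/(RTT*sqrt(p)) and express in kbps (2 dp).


Given: MSS = 1460 bytes, RTT = 100 ms, loss = 10%
RTT in seconds = 100 / 1000 = 0.1
Loss rate = 10% = 0.1
sqrt(loss) = sqrt(0.1) = 0.316227766017
Throughput (bytes/s) = 1460 / (0.1 * 0.316227766017) = 46169.2538
Throughput (kbps) = 46169.2538 * 8 / 1000 = 369.354031 -> 369.35 kbps (2 dp)

369.35


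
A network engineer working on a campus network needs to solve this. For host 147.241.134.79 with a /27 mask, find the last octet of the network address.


Given: IP = 147.241.134.79, prefix = /27
Subnet mask = 255.255.255.224
Last octet of IP: 79
Last octet of mask: 224
Network last octet = 79 AND 224 = 64

64


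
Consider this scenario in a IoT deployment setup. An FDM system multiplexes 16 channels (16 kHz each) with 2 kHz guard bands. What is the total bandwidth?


Given: 16 channels, 16 kHz each, guard = 2 kHz
Channel bandwidth = 16 * 16 = 256 kHz
Guard bands = 15 gaps * 2 kHz = 30 kHz
Total = 256 + 30 = 286 kHz

286
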